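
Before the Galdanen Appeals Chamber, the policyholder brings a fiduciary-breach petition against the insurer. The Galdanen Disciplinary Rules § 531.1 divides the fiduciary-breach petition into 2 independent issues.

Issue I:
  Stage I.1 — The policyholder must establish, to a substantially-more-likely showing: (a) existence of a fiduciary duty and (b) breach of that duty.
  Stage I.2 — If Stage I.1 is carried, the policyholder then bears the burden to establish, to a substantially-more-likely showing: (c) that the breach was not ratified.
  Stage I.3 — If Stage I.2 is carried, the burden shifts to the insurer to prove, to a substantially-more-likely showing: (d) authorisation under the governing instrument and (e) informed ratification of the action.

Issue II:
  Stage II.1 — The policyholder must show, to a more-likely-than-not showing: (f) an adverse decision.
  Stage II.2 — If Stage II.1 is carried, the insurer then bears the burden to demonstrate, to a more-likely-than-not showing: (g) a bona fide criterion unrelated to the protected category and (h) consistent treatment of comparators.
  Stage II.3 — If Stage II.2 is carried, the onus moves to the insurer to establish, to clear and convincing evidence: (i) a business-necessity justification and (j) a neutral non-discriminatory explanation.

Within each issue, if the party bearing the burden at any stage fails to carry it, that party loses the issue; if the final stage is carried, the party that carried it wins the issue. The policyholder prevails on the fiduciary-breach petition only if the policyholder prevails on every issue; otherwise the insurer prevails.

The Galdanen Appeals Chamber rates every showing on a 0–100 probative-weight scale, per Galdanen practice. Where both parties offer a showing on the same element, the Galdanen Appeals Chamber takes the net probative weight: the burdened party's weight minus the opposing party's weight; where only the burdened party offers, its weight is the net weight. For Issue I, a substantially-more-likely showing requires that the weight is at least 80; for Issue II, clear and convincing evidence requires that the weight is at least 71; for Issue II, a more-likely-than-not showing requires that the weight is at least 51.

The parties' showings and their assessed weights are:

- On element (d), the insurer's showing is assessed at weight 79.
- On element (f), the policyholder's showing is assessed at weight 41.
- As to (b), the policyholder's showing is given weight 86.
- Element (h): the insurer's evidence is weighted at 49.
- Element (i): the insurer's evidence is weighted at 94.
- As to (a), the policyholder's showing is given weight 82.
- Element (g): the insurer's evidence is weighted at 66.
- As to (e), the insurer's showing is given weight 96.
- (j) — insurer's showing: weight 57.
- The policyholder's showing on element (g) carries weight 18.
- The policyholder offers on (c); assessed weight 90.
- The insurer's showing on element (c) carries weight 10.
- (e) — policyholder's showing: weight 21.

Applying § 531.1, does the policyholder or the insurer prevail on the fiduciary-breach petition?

insurer

— Issue I —
At Stage I.1 the policyholder must meet a substantially-more-likely showing (weight is at least 80): on (a) the weight is 82, ≥ 80, so (a) meets the standard; on (b) the weight is 86, ≥ 80, so (b) meets the standard.
  Stage I.1 carried; the burden remains with the policyholder.
At Stage I.2 the policyholder must meet a substantially-more-likely showing (weight is at least 80): on (c) the weight is 90 less the opposing 10 gives net 80, ≥ 80, so (c) meets the standard.
  All elements met. The burden passes to the insurer.
At Stage I.3 the insurer must meet a substantially-more-likely showing (weight is at least 80): on (d) the weight is 79, which does not reach 80, so (d) does not meet the standard; on (e) the weight is 96 less the opposing 21 gives net 75, < 80, so (e) does not meet the standard.
  Stage I.3 not carried; the insurer fails its burden.
The policyholder prevails on this issue.
— Issue II —
Stage II.1 — burden on policyholder; standard: a more-likely-than-not showing (weight is at least 51).
    (f): 41 < 51 [not met]
  The policyholder does not carry Stage II.1.
So the insurer prevails on this issue.
Per-issue: Issue I → policyholder; Issue II → insurer. The policyholder must prevail on every issue; overall, the insurer prevails.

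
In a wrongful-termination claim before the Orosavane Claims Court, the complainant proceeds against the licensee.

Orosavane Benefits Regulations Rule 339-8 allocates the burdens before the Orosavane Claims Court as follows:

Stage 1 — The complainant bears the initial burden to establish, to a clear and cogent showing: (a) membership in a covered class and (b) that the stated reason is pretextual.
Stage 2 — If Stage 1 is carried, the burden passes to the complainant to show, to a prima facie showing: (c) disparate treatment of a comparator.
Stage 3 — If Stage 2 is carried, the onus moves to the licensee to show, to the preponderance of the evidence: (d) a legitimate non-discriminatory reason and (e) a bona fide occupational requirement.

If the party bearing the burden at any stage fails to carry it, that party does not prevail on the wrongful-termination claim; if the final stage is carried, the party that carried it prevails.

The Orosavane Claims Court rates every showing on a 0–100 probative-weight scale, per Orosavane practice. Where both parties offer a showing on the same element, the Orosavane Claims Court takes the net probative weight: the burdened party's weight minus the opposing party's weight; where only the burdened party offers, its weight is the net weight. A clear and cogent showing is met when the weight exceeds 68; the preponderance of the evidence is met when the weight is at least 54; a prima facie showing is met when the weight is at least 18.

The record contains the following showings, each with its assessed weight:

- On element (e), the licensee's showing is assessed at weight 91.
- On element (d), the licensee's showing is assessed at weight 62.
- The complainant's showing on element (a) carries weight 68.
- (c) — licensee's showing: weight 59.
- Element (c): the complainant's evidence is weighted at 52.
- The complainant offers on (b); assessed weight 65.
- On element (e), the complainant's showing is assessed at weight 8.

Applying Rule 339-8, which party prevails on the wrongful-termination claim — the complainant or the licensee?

Stage 1 — burden on complainant; standard: a clear and cogent showing (weight exceeds 68).
    (a): 68 ≤ 68 [not met]
    (b): 65 ≤ 68 [not met]
  The complainant does not carry Stage 1.
The analysis ends at Stage 1; the licensee prevails.

licensee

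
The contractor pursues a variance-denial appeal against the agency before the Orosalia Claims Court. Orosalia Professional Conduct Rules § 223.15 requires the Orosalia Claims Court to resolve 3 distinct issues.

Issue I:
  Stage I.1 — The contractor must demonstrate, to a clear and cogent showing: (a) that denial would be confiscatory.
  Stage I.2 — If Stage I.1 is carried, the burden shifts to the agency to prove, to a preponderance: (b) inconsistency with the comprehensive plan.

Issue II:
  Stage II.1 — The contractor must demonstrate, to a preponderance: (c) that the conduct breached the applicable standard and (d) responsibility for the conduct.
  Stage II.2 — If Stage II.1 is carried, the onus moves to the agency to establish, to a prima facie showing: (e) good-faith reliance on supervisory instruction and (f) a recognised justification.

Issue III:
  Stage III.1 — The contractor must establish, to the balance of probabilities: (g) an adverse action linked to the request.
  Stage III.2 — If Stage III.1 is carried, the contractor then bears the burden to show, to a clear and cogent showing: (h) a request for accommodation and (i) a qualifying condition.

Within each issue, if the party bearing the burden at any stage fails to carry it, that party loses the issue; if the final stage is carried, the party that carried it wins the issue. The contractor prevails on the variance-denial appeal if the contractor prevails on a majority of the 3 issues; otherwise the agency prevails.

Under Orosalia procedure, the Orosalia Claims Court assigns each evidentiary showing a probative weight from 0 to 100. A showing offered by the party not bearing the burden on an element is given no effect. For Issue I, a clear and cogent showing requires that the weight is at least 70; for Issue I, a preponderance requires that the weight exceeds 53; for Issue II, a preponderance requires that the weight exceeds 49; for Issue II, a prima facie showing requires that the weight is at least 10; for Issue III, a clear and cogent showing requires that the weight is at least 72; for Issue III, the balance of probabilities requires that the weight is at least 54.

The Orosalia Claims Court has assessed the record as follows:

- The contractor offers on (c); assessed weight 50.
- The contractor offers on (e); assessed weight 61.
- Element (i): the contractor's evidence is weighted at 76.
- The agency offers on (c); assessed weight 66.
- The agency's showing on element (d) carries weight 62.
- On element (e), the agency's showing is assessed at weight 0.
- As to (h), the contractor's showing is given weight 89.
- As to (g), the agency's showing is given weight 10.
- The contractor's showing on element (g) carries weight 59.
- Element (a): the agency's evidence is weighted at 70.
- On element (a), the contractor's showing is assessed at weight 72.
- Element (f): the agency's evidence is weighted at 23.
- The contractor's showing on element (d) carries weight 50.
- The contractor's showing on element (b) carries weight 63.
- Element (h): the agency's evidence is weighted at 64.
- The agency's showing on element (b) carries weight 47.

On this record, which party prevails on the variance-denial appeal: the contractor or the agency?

— Issue I —
Stage I.1 (contractor, a clear and cogent showing, weight is at least 70): (a) 72 (agency's 70 disregarded) ≥ 70 — meets.
  Stage I.1 carried; the burden shifts to the agency.
Stage I.2 (agency, a preponderance, weight exceeds 53): (b) 47 (contractor's 63 disregarded) ≤ 53 — fails.
  Not every element is met, so the agency fails to carry Stage I.2.
The analysis ends at Stage I.2; the contractor prevails on this issue.
— Issue II —
Stage II.1 (contractor, a preponderance, weight exceeds 49): (c) 50 (agency's 66 disregarded) > 49 — meets; (d) 50 (agency's 62 disregarded) > 49 — meets.
  Stage II.1 is satisfied; the onus moves to the agency.
Stage II.2 (agency, a prima facie showing, weight is at least 10): (e) 0 (contractor's 61 disregarded) < 10 — fails; (f) 23 ≥ 10 — meets.
  Stage II.2 not carried; the agency fails its burden.
So the contractor prevails on this issue.
— Issue III —
Stage III.1 (contractor, the balance of probabilities, weight is at least 54): (g) 59 (agency's 10 disregarded) ≥ 54 — meets.
  Stage III.1 carried; the burden remains with the contractor.
Stage III.2 (contractor, a clear and cogent showing, weight is at least 72): (h) 89 (agency's 64 disregarded) ≥ 72 — meets; (i) 76 ≥ 72 — meets.
  All elements met at the final stage.
With every stage satisfied, the contractor prevails on this issue.
Per-issue: Issue I → contractor; Issue II → contractor; Issue III → contractor. The contractor must prevail on a majority of issues; overall, the contractor prevails.

contractor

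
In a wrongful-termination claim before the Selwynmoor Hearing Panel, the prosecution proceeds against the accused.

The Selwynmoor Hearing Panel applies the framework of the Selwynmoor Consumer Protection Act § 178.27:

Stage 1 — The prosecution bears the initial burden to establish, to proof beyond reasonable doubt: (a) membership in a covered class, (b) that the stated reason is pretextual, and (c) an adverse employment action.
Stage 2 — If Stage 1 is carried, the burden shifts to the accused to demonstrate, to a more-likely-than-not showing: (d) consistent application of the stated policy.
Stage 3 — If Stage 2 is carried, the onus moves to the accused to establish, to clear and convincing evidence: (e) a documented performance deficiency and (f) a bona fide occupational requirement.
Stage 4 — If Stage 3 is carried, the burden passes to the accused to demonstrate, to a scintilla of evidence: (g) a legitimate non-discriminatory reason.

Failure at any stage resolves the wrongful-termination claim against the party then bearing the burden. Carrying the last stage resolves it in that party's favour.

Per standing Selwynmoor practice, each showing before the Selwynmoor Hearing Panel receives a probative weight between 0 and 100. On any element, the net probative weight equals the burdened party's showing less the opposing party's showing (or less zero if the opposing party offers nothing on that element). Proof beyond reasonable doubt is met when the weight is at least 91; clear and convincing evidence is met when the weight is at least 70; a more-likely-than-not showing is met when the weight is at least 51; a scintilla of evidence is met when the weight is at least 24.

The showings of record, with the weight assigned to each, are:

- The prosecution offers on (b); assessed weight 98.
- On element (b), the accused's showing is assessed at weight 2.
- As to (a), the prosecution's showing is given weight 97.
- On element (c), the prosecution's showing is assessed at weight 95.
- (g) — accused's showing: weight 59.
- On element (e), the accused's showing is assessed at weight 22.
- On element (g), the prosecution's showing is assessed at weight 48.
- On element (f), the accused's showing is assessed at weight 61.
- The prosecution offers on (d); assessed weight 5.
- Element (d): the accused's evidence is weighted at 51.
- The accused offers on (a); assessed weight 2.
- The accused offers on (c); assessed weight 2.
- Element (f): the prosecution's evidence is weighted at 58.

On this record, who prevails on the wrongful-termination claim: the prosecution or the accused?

prosecution

Stage 1 — burden on prosecution; standard: proof beyond reasonable doubt (weight is at least 91).
    (a): 97 − 2 = 95 ≥ 91 [met]
    (b): 98 − 2 = 96 ≥ 91 [met]
    (c): 95 − 2 = 93 ≥ 91 [met]
  All elements met. The burden passes to the accused.
Stage 2 — burden on accused; standard: a more-likely-than-not showing (weight is at least 51).
    (d): 51 − 5 = 46 < 51 [not met]
  Not every element is met, so the accused fails to carry Stage 2.
The analysis ends at Stage 2; the prosecution prevails.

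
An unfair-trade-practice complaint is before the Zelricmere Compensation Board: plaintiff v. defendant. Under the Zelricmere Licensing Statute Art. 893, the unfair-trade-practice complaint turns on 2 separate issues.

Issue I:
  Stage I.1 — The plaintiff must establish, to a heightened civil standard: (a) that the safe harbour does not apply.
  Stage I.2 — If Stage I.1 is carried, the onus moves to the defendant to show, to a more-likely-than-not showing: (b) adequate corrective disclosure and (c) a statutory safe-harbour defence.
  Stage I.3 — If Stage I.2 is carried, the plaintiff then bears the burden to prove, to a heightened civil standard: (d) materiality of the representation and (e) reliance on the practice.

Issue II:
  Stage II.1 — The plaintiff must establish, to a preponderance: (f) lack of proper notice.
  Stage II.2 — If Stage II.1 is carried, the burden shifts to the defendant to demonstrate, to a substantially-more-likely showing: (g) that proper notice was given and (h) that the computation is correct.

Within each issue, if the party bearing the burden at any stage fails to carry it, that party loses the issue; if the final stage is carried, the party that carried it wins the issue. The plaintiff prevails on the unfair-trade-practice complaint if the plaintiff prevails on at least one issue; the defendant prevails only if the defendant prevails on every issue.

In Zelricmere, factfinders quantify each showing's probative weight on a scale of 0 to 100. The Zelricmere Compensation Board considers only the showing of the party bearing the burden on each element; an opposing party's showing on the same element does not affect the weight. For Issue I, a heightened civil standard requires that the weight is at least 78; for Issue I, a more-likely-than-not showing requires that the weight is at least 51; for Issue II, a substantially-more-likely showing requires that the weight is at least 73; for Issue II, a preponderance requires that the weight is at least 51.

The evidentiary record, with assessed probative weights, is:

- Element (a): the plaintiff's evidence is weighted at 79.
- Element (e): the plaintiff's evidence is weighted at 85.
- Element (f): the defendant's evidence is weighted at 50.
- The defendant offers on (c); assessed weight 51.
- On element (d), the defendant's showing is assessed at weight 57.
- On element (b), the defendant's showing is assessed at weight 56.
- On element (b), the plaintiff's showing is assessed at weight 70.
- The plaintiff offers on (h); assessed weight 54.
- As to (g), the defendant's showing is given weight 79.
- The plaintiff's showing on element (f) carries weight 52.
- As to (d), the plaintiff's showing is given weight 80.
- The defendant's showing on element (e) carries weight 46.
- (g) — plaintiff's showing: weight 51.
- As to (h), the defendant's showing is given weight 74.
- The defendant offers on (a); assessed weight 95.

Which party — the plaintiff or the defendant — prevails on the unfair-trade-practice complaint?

— Issue I —
Stage I.1 (plaintiff, a heightened civil standard, weight is at least 78): (a) 79 (defendant's 95 disregarded) ≥ 78 — meets.
  All elements met. The burden passes to the defendant.
Stage I.2 (defendant, a more-likely-than-not showing, weight is at least 51): (b) 56 (plaintiff's 70 disregarded) ≥ 51 — meets; (c) 51 ≥ 51 — meets.
  Stage I.2 is satisfied; the onus moves to the plaintiff.
Stage I.3 (plaintiff, a heightened civil standard, weight is at least 78): (d) 80 (defendant's 57 disregarded) ≥ 78 — meets; (e) 85 (defendant's 46 disregarded) ≥ 78 — meets.
  The plaintiff carries the last stage.
Every stage carried; the plaintiff prevails on this issue.
— Issue II —
At Stage II.1 the plaintiff must meet a preponderance (weight is at least 51): on (f) the weight is 52 (the defendant's 50 is given no effect), ≥ 51, so (f) meets the standard.
  Stage II.1 is satisfied; the onus moves to the defendant.
At Stage II.2 the defendant must meet a substantially-more-likely showing (weight is at least 73): on (g) the weight is 79 (the plaintiff's 51 is given no effect), ≥ 73, so (g) meets the standard; on (h) the weight is 74 (the plaintiff's 54 is given no effect), which does reach 73, so (h) meets the standard.
  Stage II.2 carried; the final stage is satisfied.
Every stage carried; the defendant prevails on this issue.
Per-issue: Issue I → plaintiff; Issue II → defendant. The plaintiff must prevail on at least one issue; overall, the plaintiff prevails.

plaintiff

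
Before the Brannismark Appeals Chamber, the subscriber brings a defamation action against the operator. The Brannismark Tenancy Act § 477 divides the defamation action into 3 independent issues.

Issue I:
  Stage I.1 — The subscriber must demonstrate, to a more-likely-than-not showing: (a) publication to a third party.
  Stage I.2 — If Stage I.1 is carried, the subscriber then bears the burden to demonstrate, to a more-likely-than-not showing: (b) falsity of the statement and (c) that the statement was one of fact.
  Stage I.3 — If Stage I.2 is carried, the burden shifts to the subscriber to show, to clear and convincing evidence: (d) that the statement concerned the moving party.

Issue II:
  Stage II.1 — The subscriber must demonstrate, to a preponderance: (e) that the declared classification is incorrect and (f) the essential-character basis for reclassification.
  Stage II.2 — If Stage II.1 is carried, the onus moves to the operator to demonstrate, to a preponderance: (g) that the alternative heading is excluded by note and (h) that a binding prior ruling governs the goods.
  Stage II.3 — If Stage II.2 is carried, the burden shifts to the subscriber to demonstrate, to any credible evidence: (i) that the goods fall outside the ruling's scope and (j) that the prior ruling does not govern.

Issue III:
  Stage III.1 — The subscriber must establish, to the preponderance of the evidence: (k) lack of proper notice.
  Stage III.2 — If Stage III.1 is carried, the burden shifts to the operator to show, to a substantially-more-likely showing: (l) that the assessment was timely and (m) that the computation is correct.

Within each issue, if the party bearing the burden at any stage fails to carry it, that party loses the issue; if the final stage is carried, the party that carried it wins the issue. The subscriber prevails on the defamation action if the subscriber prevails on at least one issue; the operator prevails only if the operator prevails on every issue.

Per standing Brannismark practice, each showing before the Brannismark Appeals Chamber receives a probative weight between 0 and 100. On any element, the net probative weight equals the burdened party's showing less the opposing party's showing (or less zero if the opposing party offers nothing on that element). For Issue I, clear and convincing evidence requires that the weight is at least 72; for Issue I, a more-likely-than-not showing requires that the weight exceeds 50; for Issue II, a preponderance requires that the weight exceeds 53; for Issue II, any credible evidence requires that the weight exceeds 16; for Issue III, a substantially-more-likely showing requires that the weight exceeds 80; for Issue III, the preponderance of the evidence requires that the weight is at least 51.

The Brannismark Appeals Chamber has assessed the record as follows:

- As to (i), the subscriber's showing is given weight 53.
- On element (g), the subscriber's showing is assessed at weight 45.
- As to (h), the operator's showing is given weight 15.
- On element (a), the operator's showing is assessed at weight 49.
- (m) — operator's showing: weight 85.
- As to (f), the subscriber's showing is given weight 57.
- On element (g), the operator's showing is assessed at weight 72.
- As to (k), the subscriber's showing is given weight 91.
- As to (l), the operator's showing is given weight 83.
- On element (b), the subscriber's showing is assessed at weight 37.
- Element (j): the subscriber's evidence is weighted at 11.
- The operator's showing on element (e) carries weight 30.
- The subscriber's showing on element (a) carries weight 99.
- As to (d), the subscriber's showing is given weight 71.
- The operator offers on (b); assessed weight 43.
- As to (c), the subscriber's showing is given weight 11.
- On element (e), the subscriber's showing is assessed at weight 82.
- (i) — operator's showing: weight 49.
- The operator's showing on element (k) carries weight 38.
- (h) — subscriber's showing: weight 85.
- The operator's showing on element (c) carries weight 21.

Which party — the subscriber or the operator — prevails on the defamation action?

— Issue I —
Stage I.1 — burden on subscriber; standard: a more-likely-than-not showing (weight exceeds 50).
    (a): 99 − 49 = 50 ≤ 50 [not met]
  Stage I.1 not carried; the subscriber fails its burden.
The operator prevails on this issue.
— Issue II —
Stage II.1 — burden on subscriber; standard: a preponderance (weight exceeds 53).
    (e): 82 − 30 = 52 ≤ 53 [not met]
    (f): 57 > 53 [met]
  Stage II.1 not carried; the subscriber fails its burden.
So the operator prevails on this issue.
— Issue III —
At Stage III.1 the subscriber must meet the preponderance of the evidence (weight is at least 51): on (k) the weight is 91 less the opposing 38 gives net 53, ≥ 51, so (k) meets the standard.
  The subscriber carries Stage III.1; the operator now bears the burden.
At Stage III.2 the operator must meet a substantially-more-likely showing (weight exceeds 80): on (l) the weight is 83, which does exceed 80, so (l) meets the standard; on (m) the weight is 85, > 80, so (m) meets the standard.
  The operator carries the last stage.
Every stage carried; the operator prevails on this issue.
Per-issue: Issue I → operator; Issue II → operator; Issue III → operator. The subscriber must prevail on at least one issue; overall, the operator prevails.

operator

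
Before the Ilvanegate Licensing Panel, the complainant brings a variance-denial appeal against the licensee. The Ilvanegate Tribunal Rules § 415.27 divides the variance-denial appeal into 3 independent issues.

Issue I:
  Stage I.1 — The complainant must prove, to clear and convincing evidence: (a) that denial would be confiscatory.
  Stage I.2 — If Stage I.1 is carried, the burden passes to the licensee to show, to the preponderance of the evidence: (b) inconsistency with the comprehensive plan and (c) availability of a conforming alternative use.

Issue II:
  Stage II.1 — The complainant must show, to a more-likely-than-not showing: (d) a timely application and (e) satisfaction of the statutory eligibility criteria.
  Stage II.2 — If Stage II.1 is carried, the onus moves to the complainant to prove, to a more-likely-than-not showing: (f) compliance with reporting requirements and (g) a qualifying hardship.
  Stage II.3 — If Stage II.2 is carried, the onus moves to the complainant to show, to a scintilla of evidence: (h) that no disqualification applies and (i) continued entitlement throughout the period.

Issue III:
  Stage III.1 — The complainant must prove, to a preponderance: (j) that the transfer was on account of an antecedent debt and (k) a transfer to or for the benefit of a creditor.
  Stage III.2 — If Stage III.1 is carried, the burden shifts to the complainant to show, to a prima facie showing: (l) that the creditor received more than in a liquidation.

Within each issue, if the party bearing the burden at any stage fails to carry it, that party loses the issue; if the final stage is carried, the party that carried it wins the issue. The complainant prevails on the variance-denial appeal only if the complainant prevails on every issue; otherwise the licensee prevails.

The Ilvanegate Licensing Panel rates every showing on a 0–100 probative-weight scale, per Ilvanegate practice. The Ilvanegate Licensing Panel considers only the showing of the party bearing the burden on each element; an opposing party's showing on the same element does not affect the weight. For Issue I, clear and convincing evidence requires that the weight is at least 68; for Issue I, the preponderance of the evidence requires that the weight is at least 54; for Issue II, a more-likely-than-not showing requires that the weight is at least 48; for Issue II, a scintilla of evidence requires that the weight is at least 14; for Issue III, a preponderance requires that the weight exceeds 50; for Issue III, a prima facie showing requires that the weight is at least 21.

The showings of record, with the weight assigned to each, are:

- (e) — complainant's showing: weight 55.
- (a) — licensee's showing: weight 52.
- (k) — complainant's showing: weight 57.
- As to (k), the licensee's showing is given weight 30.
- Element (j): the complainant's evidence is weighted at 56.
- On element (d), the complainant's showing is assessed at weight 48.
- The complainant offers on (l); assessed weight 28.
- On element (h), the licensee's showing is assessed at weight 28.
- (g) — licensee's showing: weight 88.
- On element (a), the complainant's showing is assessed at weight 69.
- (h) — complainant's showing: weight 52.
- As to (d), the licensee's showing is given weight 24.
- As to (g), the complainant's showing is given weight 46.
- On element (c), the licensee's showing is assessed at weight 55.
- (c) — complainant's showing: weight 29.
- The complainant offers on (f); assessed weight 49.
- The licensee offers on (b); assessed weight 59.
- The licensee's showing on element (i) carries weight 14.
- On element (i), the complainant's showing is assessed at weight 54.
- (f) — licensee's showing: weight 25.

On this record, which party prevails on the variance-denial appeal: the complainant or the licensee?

— Issue I —
At Stage I.1 the complainant must meet clear and convincing evidence (weight is at least 68): on (a) the weight is 69 (the licensee's 52 is given no effect), ≥ 68, so (a) meets the standard.
  The complainant carries Stage I.1; the licensee now bears the burden.
At Stage I.2 the licensee must meet the preponderance of the evidence (weight is at least 54): on (b) the weight is 59, which does reach 54, so (b) meets the standard; on (c) the weight is 55 (the complainant's 29 is given no effect), ≥ 54, so (c) meets the standard.
  All elements met at the final stage.
Every stage carried; the licensee prevails on this issue.
— Issue II —
At Stage II.1 the complainant must meet a more-likely-than-not showing (weight is at least 48): on (d) the weight is 48 (the licensee's 24 is given no effect), ≥ 48, so (d) meets the standard; on (e) the weight is 55, ≥ 48, so (e) meets the standard.
  All elements met. The complainant retains the burden for Stage II.2.
At Stage II.2 the complainant must meet a more-likely-than-not showing (weight is at least 48): on (f) the weight is 49 (the licensee's 25 is given no effect), ≥ 48, so (f) meets the standard; on (g) the weight is 46 (the licensee's 88 is given no effect), < 48, so (g) does not meet the standard.
  Stage II.2 not carried; the complainant fails its burden.
The analysis ends at Stage II.2; the licensee prevails on this issue.
— Issue III —
Stage III.1 (complainant, a preponderance, weight exceeds 50): (j) 56 > 50 — meets; (k) 57 (licensee's 30 disregarded) > 50 — meets.
  Stage III.1 carried; the burden remains with the complainant.
Stage III.2 (complainant, a prima facie showing, weight is at least 21): (l) 28 ≥ 21 — meets.
  The complainant carries the last stage.
Every stage carried; the complainant prevails on this issue.
Per-issue: Issue I → licensee; Issue II → licensee; Issue III → complainant. The complainant must prevail on every issue; overall, the licensee prevails.

licensee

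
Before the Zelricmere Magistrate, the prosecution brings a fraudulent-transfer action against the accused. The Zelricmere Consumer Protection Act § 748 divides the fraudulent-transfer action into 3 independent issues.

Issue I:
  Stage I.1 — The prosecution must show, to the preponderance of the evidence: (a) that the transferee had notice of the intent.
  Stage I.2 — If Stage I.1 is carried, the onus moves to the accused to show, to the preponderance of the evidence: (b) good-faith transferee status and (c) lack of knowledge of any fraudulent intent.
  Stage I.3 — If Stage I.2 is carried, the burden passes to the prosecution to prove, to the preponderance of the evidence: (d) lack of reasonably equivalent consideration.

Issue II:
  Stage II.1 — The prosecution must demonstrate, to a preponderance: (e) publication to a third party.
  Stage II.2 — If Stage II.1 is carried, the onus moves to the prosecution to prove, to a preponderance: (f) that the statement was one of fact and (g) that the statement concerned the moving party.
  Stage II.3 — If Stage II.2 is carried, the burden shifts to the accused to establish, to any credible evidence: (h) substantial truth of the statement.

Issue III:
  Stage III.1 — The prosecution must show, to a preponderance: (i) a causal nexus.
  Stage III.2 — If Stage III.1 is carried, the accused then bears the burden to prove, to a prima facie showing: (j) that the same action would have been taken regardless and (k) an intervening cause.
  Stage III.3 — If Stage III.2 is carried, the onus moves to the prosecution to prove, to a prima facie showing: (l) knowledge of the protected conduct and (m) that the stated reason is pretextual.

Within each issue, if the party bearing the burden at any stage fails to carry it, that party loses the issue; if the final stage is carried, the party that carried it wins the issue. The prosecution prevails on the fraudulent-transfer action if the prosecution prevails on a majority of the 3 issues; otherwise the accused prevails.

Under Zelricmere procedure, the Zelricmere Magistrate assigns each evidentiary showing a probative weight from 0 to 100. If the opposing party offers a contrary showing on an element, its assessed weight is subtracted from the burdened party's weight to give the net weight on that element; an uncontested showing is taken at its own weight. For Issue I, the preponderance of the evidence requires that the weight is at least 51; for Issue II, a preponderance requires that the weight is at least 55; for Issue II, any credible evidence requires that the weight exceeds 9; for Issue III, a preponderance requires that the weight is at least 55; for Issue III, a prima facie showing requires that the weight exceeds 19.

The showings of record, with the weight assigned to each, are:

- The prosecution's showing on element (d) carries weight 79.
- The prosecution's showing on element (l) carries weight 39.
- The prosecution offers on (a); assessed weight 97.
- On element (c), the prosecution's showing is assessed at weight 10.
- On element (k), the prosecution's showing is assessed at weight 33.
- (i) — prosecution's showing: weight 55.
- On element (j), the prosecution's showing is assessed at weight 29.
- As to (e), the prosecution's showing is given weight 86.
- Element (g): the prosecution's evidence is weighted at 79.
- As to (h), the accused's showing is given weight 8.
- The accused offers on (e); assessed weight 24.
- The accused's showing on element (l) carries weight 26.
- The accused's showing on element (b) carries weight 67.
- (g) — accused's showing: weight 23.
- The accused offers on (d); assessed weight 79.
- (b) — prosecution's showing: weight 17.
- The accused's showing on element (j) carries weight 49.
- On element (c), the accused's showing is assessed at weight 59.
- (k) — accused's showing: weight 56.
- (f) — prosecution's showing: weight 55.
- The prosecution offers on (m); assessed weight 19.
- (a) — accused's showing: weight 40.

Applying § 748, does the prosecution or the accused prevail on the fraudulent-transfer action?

prosecution

— Issue I —
At Stage I.1 the prosecution must meet the preponderance of the evidence (weight is at least 51): on (a) the weight is 97 less the opposing 40 gives net 57, which does reach 51, so (a) meets the standard.
  The prosecution carries Stage I.1; the accused now bears the burden.
At Stage I.2 the accused must meet the preponderance of the evidence (weight is at least 51): on (b) the weight is 67 less the opposing 17 gives net 50, < 51, so (b) does not meet the standard; on (c) the weight is 59 less the opposing 10 gives net 49, which does not reach 51, so (c) does not meet the standard.
  The accused does not carry Stage I.2.
So the prosecution prevails on this issue.
— Issue II —
Stage II.1 (prosecution, a preponderance, weight is at least 55): (e) net 86−24=62 ≥ 55 — meets.
  All elements met. The prosecution retains the burden for Stage II.2.
Stage II.2 (prosecution, a preponderance, weight is at least 55): (f) 55 ≥ 55 — meets; (g) net 79−23=56 ≥ 55 — meets.
  Stage II.2 carried; the burden shifts to the accused.
Stage II.3 (accused, any credible evidence, weight exceeds 9): (h) 8 ≤ 9 — fails.
  The accused does not carry Stage II.3.
The analysis ends at Stage II.3; the prosecution prevails on this issue.
— Issue III —
Stage III.1 — burden on prosecution; standard: a preponderance (weight is at least 55).
    (i): 55 ≥ 55 [met]
  Stage III.1 is satisfied; the onus moves to the accused.
Stage III.2 — burden on accused; standard: a prima facie showing (weight exceeds 19).
    (j): 49 − 29 = 20 > 19 [met]
    (k): 56 − 33 = 23 > 19 [met]
  The accused carries Stage III.2; the prosecution now bears the burden.
Stage III.3 — burden on prosecution; standard: a prima facie showing (weight exceeds 19).
    (l): 39 − 26 = 13 ≤ 19 [not met]
    (m): 19 ≤ 19 [not met]
  Not every element is met, so the prosecution fails to carry Stage III.3.
So the accused prevails on this issue.
Per-issue: Issue I → prosecution; Issue II → prosecution; Issue III → accused. The prosecution must prevail on a majority of issues; overall, the prosecution prevails.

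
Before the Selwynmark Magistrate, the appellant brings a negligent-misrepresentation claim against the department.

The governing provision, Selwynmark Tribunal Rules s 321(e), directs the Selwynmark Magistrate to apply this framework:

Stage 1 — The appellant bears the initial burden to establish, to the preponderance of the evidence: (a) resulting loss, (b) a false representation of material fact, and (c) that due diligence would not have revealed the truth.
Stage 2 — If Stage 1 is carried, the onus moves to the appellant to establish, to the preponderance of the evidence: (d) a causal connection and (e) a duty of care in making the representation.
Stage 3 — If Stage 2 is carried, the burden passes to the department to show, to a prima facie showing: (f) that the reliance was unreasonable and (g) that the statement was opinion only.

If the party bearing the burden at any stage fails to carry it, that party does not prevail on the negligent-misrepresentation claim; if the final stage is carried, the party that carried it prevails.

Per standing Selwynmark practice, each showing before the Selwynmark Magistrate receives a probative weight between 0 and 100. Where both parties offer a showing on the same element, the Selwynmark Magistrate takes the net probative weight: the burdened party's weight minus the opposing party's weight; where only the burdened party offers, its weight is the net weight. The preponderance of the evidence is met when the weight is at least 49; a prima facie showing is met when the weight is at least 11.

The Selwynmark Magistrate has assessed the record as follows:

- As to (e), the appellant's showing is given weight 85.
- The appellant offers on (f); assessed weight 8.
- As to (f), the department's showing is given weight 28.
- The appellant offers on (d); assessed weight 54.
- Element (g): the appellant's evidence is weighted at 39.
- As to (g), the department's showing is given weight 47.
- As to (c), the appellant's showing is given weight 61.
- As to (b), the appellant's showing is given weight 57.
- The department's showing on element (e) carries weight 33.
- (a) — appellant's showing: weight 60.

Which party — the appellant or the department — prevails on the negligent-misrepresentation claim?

appellant

At Stage 1 the appellant must meet the preponderance of the evidence (weight is at least 49): on (a) the weight is 60, which does reach 49, so (a) meets the standard; on (b) the weight is 57, ≥ 49, so (b) meets the standard; on (c) the weight is 61, which does reach 49, so (c) meets the standard.
  All elements met. The appellant retains the burden for Stage 2.
At Stage 2 the appellant must meet the preponderance of the evidence (weight is at least 49): on (d) the weight is 54, which does reach 49, so (d) meets the standard; on (e) the weight is 85 less the opposing 33 gives net 52, which does reach 49, so (e) meets the standard.
  Stage 2 is satisfied; the onus moves to the department.
At Stage 3 the department must meet a prima facie showing (weight is at least 11): on (f) the weight is 28 less the opposing 8 gives net 20, ≥ 11, so (f) meets the standard; on (g) the weight is 47 less the opposing 39 gives net 8, which does not reach 11, so (g) does not meet the standard.
  The department does not carry Stage 3.
The analysis ends at Stage 3; the appellant prevails.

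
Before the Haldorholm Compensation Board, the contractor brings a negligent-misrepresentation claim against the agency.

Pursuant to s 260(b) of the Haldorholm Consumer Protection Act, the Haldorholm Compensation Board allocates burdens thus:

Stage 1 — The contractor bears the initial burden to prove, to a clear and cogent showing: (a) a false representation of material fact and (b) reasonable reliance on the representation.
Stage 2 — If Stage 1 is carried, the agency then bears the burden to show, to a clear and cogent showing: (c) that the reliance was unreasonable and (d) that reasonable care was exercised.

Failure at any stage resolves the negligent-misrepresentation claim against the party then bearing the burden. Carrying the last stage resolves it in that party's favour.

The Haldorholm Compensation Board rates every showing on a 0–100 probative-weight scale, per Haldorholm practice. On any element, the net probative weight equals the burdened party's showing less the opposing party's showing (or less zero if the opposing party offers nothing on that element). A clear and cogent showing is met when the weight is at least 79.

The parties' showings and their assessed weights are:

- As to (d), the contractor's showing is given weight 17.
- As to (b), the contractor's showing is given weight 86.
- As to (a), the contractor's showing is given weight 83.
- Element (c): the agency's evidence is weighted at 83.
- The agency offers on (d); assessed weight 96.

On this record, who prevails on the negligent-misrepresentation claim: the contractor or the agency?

Stage 1 — burden on contractor; standard: a clear and cogent showing (weight is at least 79).
    (a): 83 ≥ 79 [met]
    (b): 86 ≥ 79 [met]
  The contractor carries Stage 1; the agency now bears the burden.
Stage 2 — burden on agency; standard: a clear and cogent showing (weight is at least 79).
    (c): 83 ≥ 79 [met]
    (d): 96 − 17 = 79 ≥ 79 [met]
  Stage 2 carried; the final stage is satisfied.
With every stage satisfied, the agency prevails.

agency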